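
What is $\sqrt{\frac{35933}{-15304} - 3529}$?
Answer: $\frac{3 i \sqrt{22974598186}}{7652} \approx 59.425 i$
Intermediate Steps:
$\sqrt{\frac{35933}{-15304} - 3529} = \sqrt{35933 \left(- \frac{1}{15304}\right) - 3529} = \sqrt{- \frac{35933}{15304} - 3529} = \sqrt{- \frac{54043749}{15304}} = \frac{3 i \sqrt{22974598186}}{7652}$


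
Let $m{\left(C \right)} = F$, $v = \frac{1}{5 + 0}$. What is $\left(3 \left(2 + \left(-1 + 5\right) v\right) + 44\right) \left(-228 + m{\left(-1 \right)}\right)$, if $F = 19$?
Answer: $- \frac{54758}{5} \approx -10952.0$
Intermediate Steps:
$v = \frac{1}{5} \approx 0.2$
$m{\left(C \right)} = 19$
$\left(3 \left(2 + \left(-1 + 5\right) v\right) + 44\right) \left(-228 + m{\left(-1 \right)}\right) = \left(3 \left(2 + \left(-1 + 5\right) \frac{1}{5}\right) + 44\right) \left(-228 + 19\right) = \left(3 \left(2 + 4 \cdot \frac{1}{5}\right) + 44\right) \left(-209\right) = \left(3 \left(2 + \frac{4}{5}\right) + 44\right) \left(-209\right) = \left(3 \cdot \frac{14}{5} + 44\right) \left(-209\right) = \left(\frac{42}{5} + 44\right) \left(-209\right) = \frac{262}{5} \left(-209\right) = - \frac{54758}{5}$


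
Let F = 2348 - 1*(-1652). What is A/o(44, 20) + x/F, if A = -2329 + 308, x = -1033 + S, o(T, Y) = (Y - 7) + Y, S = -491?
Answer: -2033573/33000 ≈ -61.623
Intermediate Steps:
o(T, Y) = -7 + 2*Y (o(T, Y) = (-7 + Y) + Y = -7 + 2*Y)
F = 4000 (F = 2348 + 1652 = 4000)
x = -1524 (x = -1033 - 491 = -1524)
A = -2021
A/o(44, 20) + x/F = -2021/(-7 + 2*20) - 1524/4000 = -2021/(-7 + 40) - 1524*1/4000 = -2021/33 - 381/1000 = -2033573/33000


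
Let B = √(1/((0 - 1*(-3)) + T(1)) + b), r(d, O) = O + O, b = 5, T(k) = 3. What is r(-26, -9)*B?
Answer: -3*√186 ≈ -40.915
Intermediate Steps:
r(d, O) = 2*O
B = √186/6 (B = √(1/((0 - 1*(-3)) + 3) + 5) = √(1/((0 + 3) + 3) + 5) = √(1/(3 + 3) + 5) = √(1/6 + 5) = √(⅙ + 5) = √(31/6) = √186/6 ≈ 2.2730)
r(-26, -9)*B = (2*(-9))*(√186/6) = -3*√186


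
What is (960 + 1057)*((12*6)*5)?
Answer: 726120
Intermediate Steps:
(960 + 1057)*((12*6)*5) = 2017*(72*5) = 2017*360 = 726120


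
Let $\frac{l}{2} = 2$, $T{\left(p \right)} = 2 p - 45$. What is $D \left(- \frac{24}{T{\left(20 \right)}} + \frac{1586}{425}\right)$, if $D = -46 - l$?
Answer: $- \frac{7252}{17} \approx -426.59$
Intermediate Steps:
$T{\left(p \right)} = -45 + 2 p$
$l = 4$ ($l = 2 \cdot 2 = 4$)
$D = -50$ ($D = -46 - 4 = -50$)
$D \left(- \frac{24}{T{\left(20 \right)}} + \frac{1586}{425}\right) = - 50 \left(- \frac{24}{-45 + 2 \cdot 20} + \frac{1586}{425}\right) = - 50 \left(- \frac{24}{-45 + 40} + 1586 \cdot \frac{1}{425}\right) = - 50 \left(- \frac{24}{-5} + \frac{1586}{425}\right) = - 50 \left(\left(-24\right) \left(- \frac{1}{5}\right) + \frac{1586}{425}\right) = - 50 \left(\frac{24}{5} + \frac{1586}{425}\right) = \left(-50\right) \frac{3626}{425} = - \frac{7252}{17}$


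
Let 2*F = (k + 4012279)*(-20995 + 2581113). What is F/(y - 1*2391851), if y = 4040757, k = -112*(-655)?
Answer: 5229858972701/1648906 ≈ 3.1717e+6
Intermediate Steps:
k = 73360
F = 5229858972701 (F = ((73360 + 4012279)*(-20995 + 2581113))/2 = (4085639*2560118)/2 = (½)*10459717945402 = 5229858972701)
F/(y - 1*2391851) = 5229858972701/(4040757 - 1*2391851) = 5229858972701/(4040757 - 2391851) = 5229858972701/1648906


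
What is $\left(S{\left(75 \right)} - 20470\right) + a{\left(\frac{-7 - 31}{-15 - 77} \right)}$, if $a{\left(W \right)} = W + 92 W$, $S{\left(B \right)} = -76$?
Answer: $- \frac{943349}{46} \approx -20508.0$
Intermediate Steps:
$a{\left(W \right)} = 93 W$
$\left(S{\left(75 \right)} - 20470\right) + a{\left(\frac{-7 - 31}{-15 - 77} \right)} = \left(-76 - 20470\right) + 93 \frac{-7 - 31}{-15 - 77} = -20546 + 93 \left(- \frac{38}{-92}\right) = -20546 + 93 \left(\left(-38\right) \left(- \frac{1}{92}\right)\right) = -20546 + 93 \cdot \frac{19}{46} = -20546 + \frac{1767}{46} = - \frac{943349}{46}$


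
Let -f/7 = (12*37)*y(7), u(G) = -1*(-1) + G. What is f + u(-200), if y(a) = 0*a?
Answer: -199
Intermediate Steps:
u(G) = 1 + G
y(a) = 0
f = 0 (f = -7*12*37*0 = -3108*0 = -7*0 = 0)
f + u(-200) = 0 + (1 - 200) = 0 - 199 = -199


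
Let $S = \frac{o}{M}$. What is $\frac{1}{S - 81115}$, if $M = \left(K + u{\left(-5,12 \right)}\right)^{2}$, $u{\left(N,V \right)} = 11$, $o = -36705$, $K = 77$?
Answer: $- \frac{7744}{628191265} \approx -1.2327 \cdot 10^{-5}$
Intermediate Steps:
$M = 7744$ ($M = \left(77 + 11\right)^{2} = 88^{2} = 7744$)
$S = - \frac{36705}{7744} \approx -4.7398$
$\frac{1}{S - 81115} = \frac{1}{- \frac{36705}{7744} - 81115} = \frac{1}{- \frac{628191265}{7744}} = - \frac{7744}{628191265}$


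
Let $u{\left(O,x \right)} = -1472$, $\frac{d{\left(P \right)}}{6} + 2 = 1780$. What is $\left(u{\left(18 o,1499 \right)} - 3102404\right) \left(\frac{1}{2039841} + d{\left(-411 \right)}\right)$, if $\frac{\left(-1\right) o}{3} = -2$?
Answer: $- \frac{67543519474106164}{2039841} \approx -3.3112 \cdot 10^{10}$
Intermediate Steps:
$o = 6$ ($o = \left(-3\right) \left(-2\right) = 6$)
$d{\left(P \right)} = 10668$ ($d{\left(P \right)} = -12 + 6 \cdot 1780 = -12 + 10680 = 10668$)
$\left(u{\left(18 o,1499 \right)} - 3102404\right) \left(\frac{1}{2039841} + d{\left(-411 \right)}\right) = \left(-1472 - 3102404\right) \left(\frac{1}{2039841} + 10668\right) = - 3103876 \left(\frac{1}{2039841} + 10668\right) = \left(-3103876\right) \frac{21761023789}{2039841} = - \frac{67543519474106164}{2039841}$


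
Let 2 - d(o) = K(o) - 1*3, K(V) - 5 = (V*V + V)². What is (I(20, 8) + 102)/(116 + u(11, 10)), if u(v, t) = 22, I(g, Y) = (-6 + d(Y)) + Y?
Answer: -2540/69 ≈ -36.812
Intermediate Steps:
K(V) = 5 + (V + V²)² (K(V) = 5 + (V*V + V)² = 5 + (V² + V)² = 5 + (V + V²)²)
d(o) = -o²*(1 + o)² (d(o) = 2 - ((5 + o²*(1 + o)²) - 1*3) = 2 - ((5 + o²*(1 + o)²) - 3) = 2 - (2 + o²*(1 + o)²) = 2 + (-2 - o²*(1 + o)²) = -o²*(1 + o)²)
I(g, Y) = -6 + Y - Y²*(1 + Y)² (I(g, Y) = (-6 - Y²*(1 + Y)²) + Y = -6 + Y - Y²*(1 + Y)²)
(I(20, 8) + 102)/(116 + u(11, 10)) = ((-6 + 8 - 1*8²*(1 + 8)²) + 102)/(116 + 22) = ((-6 + 8 - 1*64*9²) + 102)/138 = ((-6 + 8 - 1*64*81) + 102)*(1/138) = ((-6 + 8 - 5184) + 102)*(1/138) = (-5182 + 102)*(1/138) = -5080*1/138 = -2540/69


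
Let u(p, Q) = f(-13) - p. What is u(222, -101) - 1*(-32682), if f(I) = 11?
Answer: 32471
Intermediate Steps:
u(p, Q) = 11 - p
u(222, -101) - 1*(-32682) = (11 - 1*222) - 1*(-32682) = (11 - 222) + 32682 = -211 + 32682 = 32471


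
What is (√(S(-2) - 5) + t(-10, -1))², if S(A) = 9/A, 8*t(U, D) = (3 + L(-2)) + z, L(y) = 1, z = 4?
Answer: -17/2 + I*√38 ≈ -8.5 + 6.1644*I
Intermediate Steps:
t(U, D) = 1 (t(U, D) = ((3 + 1) + 4)/8 = (4 + 4)/8 = (⅛)*8 = 1)
(√(S(-2) - 5) + t(-10, -1))² = (√(9/(-2) - 5) + 1)² = (√(9*(-½) - 5) + 1)² = (√(-9/2 - 5) + 1)² = (√(-19/2) + 1)² = (I*√38/2 + 1)² = (1 + I*√38/2)²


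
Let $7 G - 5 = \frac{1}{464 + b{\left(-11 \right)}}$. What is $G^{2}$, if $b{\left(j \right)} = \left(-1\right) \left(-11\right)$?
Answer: $\frac{5645376}{11055625} \approx 0.51063$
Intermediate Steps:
$b{\left(j \right)} = 11$
$G = \frac{2376}{3325}$ ($G = \frac{5}{7} + \frac{1}{7 \left(464 + 11\right)} = \frac{5}{7} + \frac{1}{7 \cdot 475} = \frac{5}{7} + \frac{1}{7} \cdot \frac{1}{475} = \frac{5}{7} + \frac{1}{3325} = \frac{2376}{3325} \approx 0.71459$)
$G^{2} = \left(\frac{2376}{3325}\right)^{2} = \frac{5645376}{11055625}$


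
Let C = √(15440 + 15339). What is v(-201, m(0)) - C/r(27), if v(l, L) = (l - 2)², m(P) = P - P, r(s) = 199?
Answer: 41209 - √30779/199 ≈ 41208.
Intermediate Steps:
m(P) = 0
C = √30779 ≈ 175.44
v(l, L) = (-2 + l)²
v(-201, m(0)) - C/r(27) = (-2 - 201)² - √30779/199 = (-203)² - √30779/199 = 41209 - √30779/199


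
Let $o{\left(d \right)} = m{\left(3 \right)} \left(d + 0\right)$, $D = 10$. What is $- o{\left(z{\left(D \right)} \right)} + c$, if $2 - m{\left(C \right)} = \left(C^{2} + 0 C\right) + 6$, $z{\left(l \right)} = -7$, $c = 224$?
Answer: $133$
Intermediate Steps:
$m{\left(C \right)} = -4 - C^{2}$ ($m{\left(C \right)} = 2 - \left(\left(C^{2} + 0 C\right) + 6\right) = 2 - \left(\left(C^{2} + 0\right) + 6\right) = 2 - \left(C^{2} + 6\right) = 2 - \left(6 + C^{2}\right) = -4 - C^{2}$)
$o{\left(d \right)} = - 13 d$ ($o{\left(d \right)} = \left(-4 - 3^{2}\right) \left(d + 0\right) = \left(-4 - 9\right) d = - 13 d$)
$- o{\left(z{\left(D \right)} \right)} + c = - \left(-13\right) \left(-7\right) + 224 = \left(-1\right) 91 + 224 = -91 + 224 = 133$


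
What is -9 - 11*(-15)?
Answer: 156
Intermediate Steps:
-9 - 11*(-15) = -9 + 165 = 156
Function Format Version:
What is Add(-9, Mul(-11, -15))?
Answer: 156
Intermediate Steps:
Add(-9, Mul(-11, -15)) = Add(-9, 165) = 156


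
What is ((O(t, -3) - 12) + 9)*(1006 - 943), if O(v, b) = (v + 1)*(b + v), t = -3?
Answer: 567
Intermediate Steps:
O(v, b) = (1 + v)*(b + v)
((O(t, -3) - 12) + 9)*(1006 - 943) = (((-3 - 3 + (-3)**2 - 3*(-3)) - 12) + 9)*(1006 - 943) = (((-3 - 3 + 9 + 9) - 12) + 9)*63 = ((12 - 12) + 9)*63 = (0 + 9)*63 = 9*63 = 567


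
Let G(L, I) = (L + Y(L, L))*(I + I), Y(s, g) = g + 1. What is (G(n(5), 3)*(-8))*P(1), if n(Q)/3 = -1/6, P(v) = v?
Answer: 0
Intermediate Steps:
n(Q) = -1/2 (n(Q) = 3*(-1/6) = -1/2)
Y(s, g) = 1 + g
G(L, I) = 2*I*(1 + 2*L) (G(L, I) = (L + (1 + L))*(I + I) = (1 + 2*L)*(2*I) = 2*I*(1 + 2*L))
(G(n(5), 3)*(-8))*P(1) = ((2*3*(1 + 2*(-1/2)))*(-8))*1 = ((2*3*(1 - 1))*(-8))*1 = ((2*3*0)*(-8))*1 = (0*(-8))*1 = 0*1 = 0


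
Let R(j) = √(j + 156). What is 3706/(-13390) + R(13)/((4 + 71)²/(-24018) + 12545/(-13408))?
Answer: -957541500699/84072643265 ≈ -11.389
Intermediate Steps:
R(j) = √(156 + j)
3706/(-13390) + R(13)/((4 + 71)²/(-24018) + 12545/(-13408)) = 3706/(-13390) + √(156 + 13)/((4 + 71)²/(-24018) + 12545/(-13408)) = 3706*(-1/13390) + √169/(75²*(-1/24018) + 12545*(-1/13408)) = -1853/6695 + 13/(5625*(-1/24018) - 12545/13408) = -1853/6695 + 13/(-1875/8006 - 12545/13408) = -1853/6695 + 13/(-62787635/53672224) = -1853/6695 + 13*(-53672224/62787635) = -1853/6695 - 697738912/62787635 = -957541500699/84072643265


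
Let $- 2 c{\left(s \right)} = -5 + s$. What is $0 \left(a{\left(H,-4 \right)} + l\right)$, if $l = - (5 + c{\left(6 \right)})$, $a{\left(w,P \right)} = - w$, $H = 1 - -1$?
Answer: $0$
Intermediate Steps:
$c{\left(s \right)} = \frac{5}{2} - \frac{s}{2}$ ($c{\left(s \right)} = - \frac{-5 + s}{2} = \frac{5}{2} - \frac{s}{2}$)
$H = 2$ ($H = 1 + 1 = 2$)
$l = - \frac{9}{2}$ ($l = - (5 + \left(\frac{5}{2} - 3\right)) = - (5 - \frac{1}{2}) = \left(-1\right) \frac{9}{2} = - \frac{9}{2} \approx -4.5$)
$0 \left(a{\left(H,-4 \right)} + l\right) = 0 \left(\left(-1\right) 2 - \frac{9}{2}\right) = 0 \left(-2 - \frac{9}{2}\right) = 0 \left(- \frac{13}{2}\right) = 0$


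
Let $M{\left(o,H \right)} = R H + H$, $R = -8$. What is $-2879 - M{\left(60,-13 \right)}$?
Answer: $-2970$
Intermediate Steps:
$M{\left(o,H \right)} = - 7 H$ ($M{\left(o,H \right)} = - 8 H + H = - 7 H$)
$-2879 - M{\left(60,-13 \right)} = -2879 - \left(-7\right) \left(-13\right) = -2879 - 91 = -2970$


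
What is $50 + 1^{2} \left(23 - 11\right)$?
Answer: $62$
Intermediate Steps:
$50 + 1^{2} \left(23 - 11\right) = 50 + 1 \cdot 12 = 50 + 12 = 62$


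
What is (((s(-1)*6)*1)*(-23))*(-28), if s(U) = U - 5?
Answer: -23184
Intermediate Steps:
s(U) = -5 + U
(((s(-1)*6)*1)*(-23))*(-28) = ((((-5 - 1)*6)*1)*(-23))*(-28) = ((-6*6*1)*(-23))*(-28) = (-36*1*(-23))*(-28) = -36*(-23)*(-28) = 828*(-28) = -23184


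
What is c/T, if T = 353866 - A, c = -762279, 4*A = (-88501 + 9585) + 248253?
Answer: -3049116/1246127 ≈ -2.4469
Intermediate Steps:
A = 169337/4 (A = ((-88501 + 9585) + 248253)/4 = (-78916 + 248253)/4 = (¼)*169337 = 169337/4 ≈ 42334.)
T = 1246127/4 (T = 353866 - 1*169337/4 = 353866 - 169337/4 = 1246127/4 ≈ 3.1153e+5)
c/T = -762279/1246127/4 = -762279*4/1246127 = -3049116/1246127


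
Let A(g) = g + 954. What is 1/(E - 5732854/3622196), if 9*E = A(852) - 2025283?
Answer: -16299882/3664740945589 ≈ -4.4478e-6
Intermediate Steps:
A(g) = 954 + g
E = -2023477/9 (E = ((954 + 852) - 2025283)/9 = (1806 - 2025283)/9 = (1/9)*(-2023477) = -2023477/9 ≈ -2.2483e+5)
1/(E - 5732854/3622196) = 1/(-2023477/9 - 5732854/3622196) = 1/(-2023477/9 - 5732854*1/3622196) = 1/(-2023477/9 - 2866427/1811098) = 1/(-3664740945589/16299882) = -16299882/3664740945589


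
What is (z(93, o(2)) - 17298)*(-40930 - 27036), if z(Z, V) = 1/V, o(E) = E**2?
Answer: 2351317753/2 ≈ 1.1757e+9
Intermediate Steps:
(z(93, o(2)) - 17298)*(-40930 - 27036) = (1/(2**2) - 17298)*(-40930 - 27036) = (1/4 - 17298)*(-67966) = -69191/4*(-67966) = 2351317753/2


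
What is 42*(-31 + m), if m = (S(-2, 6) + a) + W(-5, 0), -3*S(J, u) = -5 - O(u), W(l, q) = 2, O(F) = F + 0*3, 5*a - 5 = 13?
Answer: -4564/5 ≈ -912.80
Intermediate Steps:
a = 18/5 (a = 1 + (1/5)*13 = 1 + 13/5 = 18/5 ≈ 3.6000)
O(F) = F (O(F) = F + 0 = F)
S(J, u) = 5/3 + u/3 (S(J, u) = -(-5 - u)/3 = 5/3 + u/3)
m = 139/15 (m = ((5/3 + (1/3)*6) + 18/5) + 2 = ((5/3 + 2) + 18/5) + 2 = (11/3 + 18/5) + 2 = 109/15 + 2 = 139/15 ≈ 9.2667)
42*(-31 + m) = 42*(-31 + 139/15) = 42*(-326/15) = -4564/5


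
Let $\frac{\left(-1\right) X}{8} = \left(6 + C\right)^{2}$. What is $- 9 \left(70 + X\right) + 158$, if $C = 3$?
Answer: $5360$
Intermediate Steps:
$X = -648$ ($X = - 8 \left(6 + 3\right)^{2} = - 8 \cdot 9^{2} = \left(-8\right) 81 = -648$)
$- 9 \left(70 + X\right) + 158 = - 9 \left(70 - 648\right) + 158 = \left(-9\right) \left(-578\right) + 158 = 5202 + 158 = 5360$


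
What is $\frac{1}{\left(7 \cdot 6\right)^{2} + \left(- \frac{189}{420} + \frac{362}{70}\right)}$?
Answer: $\frac{140}{247621} \approx 0.00056538$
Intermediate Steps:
$\frac{1}{\left(7 \cdot 6\right)^{2} + \left(- \frac{189}{420} + \frac{362}{70}\right)} = \frac{1}{42^{2} + \left(\left(-189\right) \frac{1}{420} + 362 \cdot \frac{1}{70}\right)} = \frac{1}{1764 + \left(- \frac{9}{20} + \frac{181}{35}\right)} = \frac{1}{1764 + \frac{661}{140}} = \frac{1}{\frac{247621}{140}} = \frac{140}{247621}$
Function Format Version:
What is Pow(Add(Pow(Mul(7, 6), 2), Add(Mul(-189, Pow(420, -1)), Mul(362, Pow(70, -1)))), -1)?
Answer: Rational(140, 247621) ≈ 0.00056538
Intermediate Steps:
Pow(Add(Pow(Mul(7, 6), 2), Add(Mul(-189, Pow(420, -1)), Mul(362, Pow(70, -1)))), -1) = Pow(Add(Pow(42, 2), Add(Mul(-189, Rational(1, 420)), Mul(362, Rational(1, 70)))), -1) = Pow(Add(1764, Add(Rational(-9, 20), Rational(181, 35))), -1) = Pow(Add(1764, Rational(661, 140)), -1) = Pow(Rational(247621, 140), -1) = Rational(140, 247621)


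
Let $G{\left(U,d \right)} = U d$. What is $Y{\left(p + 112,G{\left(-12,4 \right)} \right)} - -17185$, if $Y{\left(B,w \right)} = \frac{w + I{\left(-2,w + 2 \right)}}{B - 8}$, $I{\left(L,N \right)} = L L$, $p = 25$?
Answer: $\frac{2216821}{129} \approx 17185.0$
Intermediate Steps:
$I{\left(L,N \right)} = L^{2}$
$Y{\left(B,w \right)} = \frac{4 + w}{-8 + B}$ ($Y{\left(B,w \right)} = \frac{w + \left(-2\right)^{2}}{B - 8} = \frac{w + 4}{-8 + B} = \frac{4 + w}{-8 + B}$)
$Y{\left(p + 112,G{\left(-12,4 \right)} \right)} - -17185 = \frac{4 - 48}{-8 + \left(25 + 112\right)} - -17185 = \frac{4 - 48}{-8 + 137} + 17185 = \frac{1}{129} \left(-44\right) + 17185 = - \frac{44}{129} + 17185 = \frac{2216821}{129}$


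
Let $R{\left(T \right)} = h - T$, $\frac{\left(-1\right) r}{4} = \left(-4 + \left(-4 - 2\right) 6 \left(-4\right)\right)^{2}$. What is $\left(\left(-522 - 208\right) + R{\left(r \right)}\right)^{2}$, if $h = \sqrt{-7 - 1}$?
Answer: $6032628892 + 310680 i \sqrt{2} \approx 6.0326 \cdot 10^{9} + 4.3937 \cdot 10^{5} i$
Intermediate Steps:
$h = 2 i \sqrt{2}$ ($h = \sqrt{-8} = 2 i \sqrt{2} \approx 2.8284 i$)
$r = -78400$ ($r = - 4 \left(-4 + \left(-4 - 2\right) 6 \left(-4\right)\right)^{2} = - 4 \left(-4 + \left(-6\right) 6 \left(-4\right)\right)^{2} = - 4 \left(-4 - -144\right)^{2} = - 4 \left(-4 + 144\right)^{2} = - 4 \cdot 140^{2} = \left(-4\right) 19600 = -78400$)
$R{\left(T \right)} = - T + 2 i \sqrt{2}$ ($R{\left(T \right)} = 2 i \sqrt{2} - T = - T + 2 i \sqrt{2}$)
$\left(\left(-522 - 208\right) + R{\left(r \right)}\right)^{2} = \left(\left(-522 - 208\right) + \left(\left(-1\right) \left(-78400\right) + 2 i \sqrt{2}\right)\right)^{2} = \left(-730 + \left(78400 + 2 i \sqrt{2}\right)\right)^{2} = \left(77670 + 2 i \sqrt{2}\right)^{2}$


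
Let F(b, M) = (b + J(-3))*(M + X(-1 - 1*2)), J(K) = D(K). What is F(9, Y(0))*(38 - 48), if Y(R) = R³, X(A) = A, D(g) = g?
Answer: 180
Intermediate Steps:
J(K) = K
F(b, M) = (-3 + M)*(-3 + b) (F(b, M) = (b - 3)*(M + (-1 - 1*2)) = (-3 + b)*(M + (-1 - 2)) = (-3 + b)*(M - 3) = (-3 + b)*(-3 + M) = (-3 + M)*(-3 + b))
F(9, Y(0))*(38 - 48) = (9 - 3*0³ - 3*9 + 0³*9)*(38 - 48) = (9 - 3*0 - 27 + 0*9)*(-10) = (9 + 0 - 27 + 0)*(-10) = -18*(-10) = 180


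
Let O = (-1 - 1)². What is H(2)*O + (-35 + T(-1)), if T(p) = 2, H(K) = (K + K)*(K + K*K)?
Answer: 63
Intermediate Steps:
H(K) = 2*K*(K + K²) (H(K) = (2*K)*(K + K²) = 2*K*(K + K²))
O = 4 (O = (-2)² = 4)
H(2)*O + (-35 + T(-1)) = (2*2²*(1 + 2))*4 + (-35 + 2) = (2*4*3)*4 - 33 = 24*4 - 33 = 96 - 33 = 63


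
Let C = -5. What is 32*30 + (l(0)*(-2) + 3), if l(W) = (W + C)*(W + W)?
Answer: 963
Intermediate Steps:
l(W) = 2*W*(-5 + W) (l(W) = (W - 5)*(W + W) = (-5 + W)*(2*W) = 2*W*(-5 + W))
32*30 + (l(0)*(-2) + 3) = 32*30 + ((2*0*(-5 + 0))*(-2) + 3) = 960 + ((2*0*(-5))*(-2) + 3) = 960 + (0*(-2) + 3) = 960 + (0 + 3) = 960 + 3 = 963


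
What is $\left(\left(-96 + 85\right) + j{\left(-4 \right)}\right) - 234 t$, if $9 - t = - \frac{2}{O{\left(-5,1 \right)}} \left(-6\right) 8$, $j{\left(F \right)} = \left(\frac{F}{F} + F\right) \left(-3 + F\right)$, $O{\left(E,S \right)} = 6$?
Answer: $1648$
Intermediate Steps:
$j{\left(F \right)} = \left(1 + F\right) \left(-3 + F\right)$
$t = -7$ ($t = 9 - - \frac{2}{6} \left(-6\right) 8 = 9 - \left(-2\right) \frac{1}{6} \left(-6\right) 8 = 9 - \left(- \frac{1}{3}\right) \left(-6\right) 8 = 9 - 2 \cdot 8 = 9 - 16 = -7$)
$\left(\left(-96 + 85\right) + j{\left(-4 \right)}\right) - 234 t = \left(\left(-96 + 85\right) - \left(-5 - 16\right)\right) - -1638 = \left(-11 + \left(-3 + 16 + 8\right)\right) + 1638 = \left(-11 + 21\right) + 1638 = 10 + 1638 = 1648$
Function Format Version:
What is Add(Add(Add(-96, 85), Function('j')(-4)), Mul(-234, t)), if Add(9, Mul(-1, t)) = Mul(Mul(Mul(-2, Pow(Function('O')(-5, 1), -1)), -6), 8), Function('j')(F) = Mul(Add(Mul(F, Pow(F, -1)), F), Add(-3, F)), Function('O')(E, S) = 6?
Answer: 1648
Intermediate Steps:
Function('j')(F) = Mul(Add(1, F), Add(-3, F))
t = -7 (t = Add(9, Mul(-1, Mul(Mul(Mul(-2, Pow(6, -1)), -6), 8))) = Add(9, Mul(-1, Mul(Mul(Mul(-2, Rational(1, 6)), -6), 8))) = Add(9, Mul(-1, Mul(Mul(Rational(-1, 3), -6), 8))) = Add(9, Mul(-1, Mul(2, 8))) = Add(9, Mul(-1, 16)) = Add(9, -16) = -7)
Add(Add(Add(-96, 85), Function('j')(-4)), Mul(-234, t)) = Add(Add(Add(-96, 85), Add(-3, Pow(-4, 2), Mul(-2, -4))), Mul(-234, -7)) = Add(Add(-11, Add(-3, 16, 8)), 1638) = Add(Add(-11, 21), 1638) = Add(10, 1638) = 1648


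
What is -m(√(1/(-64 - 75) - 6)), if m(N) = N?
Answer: -I*√116065/139 ≈ -2.451*I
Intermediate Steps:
-m(√(1/(-64 - 75) - 6)) = -√(1/(-64 - 75) - 6) = -√(1/(-139) - 6) = -√(-1/139 - 6) = -√(-835/139) = -I*√116065/139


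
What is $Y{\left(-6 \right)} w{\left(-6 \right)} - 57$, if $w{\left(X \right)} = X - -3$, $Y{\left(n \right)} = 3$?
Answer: $-66$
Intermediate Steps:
$w{\left(X \right)} = 3 + X$ ($w{\left(X \right)} = X + 3 = 3 + X$)
$Y{\left(-6 \right)} w{\left(-6 \right)} - 57 = 3 \left(3 - 6\right) - 57 = 3 \left(-3\right) - 57 = -9 - 57 = -66$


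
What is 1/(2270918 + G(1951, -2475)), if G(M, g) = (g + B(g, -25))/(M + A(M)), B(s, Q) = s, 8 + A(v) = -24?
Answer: 1919/4357886692 ≈ 4.4035e-7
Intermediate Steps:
A(v) = -32 (A(v) = -8 - 24 = -32)
G(M, g) = 2*g/(-32 + M) (G(M, g) = (g + g)/(M - 32) = (2*g)/(-32 + M) = 2*g/(-32 + M))
1/(2270918 + G(1951, -2475)) = 1/(2270918 + 2*(-2475)/(-32 + 1951)) = 1/(2270918 + 2*(-2475)/1919) = 1/(2270918 + 2*(-2475)*(1/1919)) = 1/(2270918 - 4950/1919) = 1/(4357886692/1919) = 1919/4357886692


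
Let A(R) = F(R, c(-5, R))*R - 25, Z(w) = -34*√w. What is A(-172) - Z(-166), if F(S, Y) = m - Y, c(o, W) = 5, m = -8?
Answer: 2211 + 34*I*√166 ≈ 2211.0 + 438.06*I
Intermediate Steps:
F(S, Y) = -8 - Y
A(R) = -25 - 13*R (A(R) = (-8 - 1*5)*R - 25 = (-8 - 5)*R - 25 = -13*R - 25 = -25 - 13*R)
A(-172) - Z(-166) = (-25 - 13*(-172)) - (-34)*√(-166) = (-25 + 2236) - (-34)*I*√166 = 2211 - (-34)*I*√166 = 2211 + 34*I*√166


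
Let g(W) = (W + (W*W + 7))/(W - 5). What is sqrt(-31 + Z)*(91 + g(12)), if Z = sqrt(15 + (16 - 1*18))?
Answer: 800*sqrt(-31 + sqrt(13))/7 ≈ 598.17*I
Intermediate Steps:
g(W) = (7 + W + W**2)/(-5 + W) (g(W) = (W + (W**2 + 7))/(-5 + W) = (W + (7 + W**2))/(-5 + W) = (7 + W + W**2)/(-5 + W))
Z = sqrt(13) (Z = sqrt(15 + (16 - 18)) = sqrt(15 - 2) = sqrt(13) ≈ 3.6056)
sqrt(-31 + Z)*(91 + g(12)) = sqrt(-31 + sqrt(13))*(91 + (7 + 12 + 12**2)/(-5 + 12)) = sqrt(-31 + sqrt(13))*(91 + (7 + 12 + 144)/7) = sqrt(-31 + sqrt(13))*(91 + (1/7)*163) = sqrt(-31 + sqrt(13))*(91 + 163/7) = sqrt(-31 + sqrt(13))*(800/7) = 800*sqrt(-31 + sqrt(13))/7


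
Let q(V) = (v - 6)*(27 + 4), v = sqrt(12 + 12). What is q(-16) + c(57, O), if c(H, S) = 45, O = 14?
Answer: -141 + 62*sqrt(6) ≈ 10.868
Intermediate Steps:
v = 2*sqrt(6) (v = sqrt(24) = 2*sqrt(6) ≈ 4.8990)
q(V) = -186 + 62*sqrt(6) (q(V) = (2*sqrt(6) - 6)*(27 + 4) = (-6 + 2*sqrt(6))*31 = -186 + 62*sqrt(6))
q(-16) + c(57, O) = (-186 + 62*sqrt(6)) + 45 = -141 + 62*sqrt(6)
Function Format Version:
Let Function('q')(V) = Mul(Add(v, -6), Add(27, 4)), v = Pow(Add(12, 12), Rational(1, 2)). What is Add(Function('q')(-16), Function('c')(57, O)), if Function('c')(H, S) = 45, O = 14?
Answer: Add(-141, Mul(62, Pow(6, Rational(1, 2)))) ≈ 10.868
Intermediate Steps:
v = Mul(2, Pow(6, Rational(1, 2))) (v = Pow(24, Rational(1, 2)) = Mul(2, Pow(6, Rational(1, 2))) ≈ 4.8990)
Function('q')(V) = Add(-186, Mul(62, Pow(6, Rational(1, 2)))) (Function('q')(V) = Mul(Add(Mul(2, Pow(6, Rational(1, 2))), -6), Add(27, 4)) = Mul(Add(-6, Mul(2, Pow(6, Rational(1, 2)))), 31) = Add(-186, Mul(62, Pow(6, Rational(1, 2)))))
Add(Function('q')(-16), Function('c')(57, O)) = Add(Add(-186, Mul(62, Pow(6, Rational(1, 2)))), 45) = Add(-141, Mul(62, Pow(6, Rational(1, 2))))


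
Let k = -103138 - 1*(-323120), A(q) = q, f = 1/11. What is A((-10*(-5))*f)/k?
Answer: 25/1209901 ≈ 2.0663e-5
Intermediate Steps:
f = 1/11 ≈ 0.090909
k = 219982 (k = -103138 + 323120 = 219982)
A((-10*(-5))*f)/k = (-10*(-5)*(1/11))/219982 = (50*(1/11))*(1/219982) = (50/11)*(1/219982) = 25/1209901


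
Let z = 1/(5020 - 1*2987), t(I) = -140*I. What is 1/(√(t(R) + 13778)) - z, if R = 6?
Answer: -1/2033 + √12938/12938 ≈ 0.0082997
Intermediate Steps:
z = 1/2033 (z = 1/(5020 - 2987) = 1/2033 ≈ 0.00049188)
1/(√(t(R) + 13778)) - z = 1/(√(-140*6 + 13778)) - 1*1/2033 = 1/(√(-840 + 13778)) - 1/2033 = 1/(√12938) - 1/2033 = √12938/12938 - 1/2033 = -1/2033 + √12938/12938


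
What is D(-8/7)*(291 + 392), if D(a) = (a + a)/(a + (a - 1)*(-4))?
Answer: -2732/13 ≈ -210.15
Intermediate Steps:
D(a) = 2*a/(4 - 3*a) (D(a) = (2*a)/(a + (-1 + a)*(-4)) = (2*a)/(a + (4 - 4*a)) = (2*a)/(4 - 3*a) = 2*a/(4 - 3*a))
D(-8/7)*(291 + 392) = (-2*(-8/7)/(-4 + 3*(-8/7)))*(291 + 392) = -2*(-8*1/7)/(-4 + 3*(-8*1/7))*683 = -2*(-8/7)/(-4 + 3*(-8/7))*683 = -2*(-8/7)/(-4 - 24/7)*683 = -2*(-8/7)/(-52/7)*683 = -2*(-8/7)*(-7/52)*683 = -4/13*683 = -2732/13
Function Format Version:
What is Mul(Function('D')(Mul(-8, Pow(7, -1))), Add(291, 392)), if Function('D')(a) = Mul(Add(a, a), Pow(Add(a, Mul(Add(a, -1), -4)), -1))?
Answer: Rational(-2732, 13) ≈ -210.15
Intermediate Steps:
Function('D')(a) = Mul(2, a, Pow(Add(4, Mul(-3, a)), -1)) (Function('D')(a) = Mul(Mul(2, a), Pow(Add(a, Mul(Add(-1, a), -4)), -1)) = Mul(Mul(2, a), Pow(Add(a, Add(4, Mul(-4, a))), -1)) = Mul(Mul(2, a), Pow(Add(4, Mul(-3, a)), -1)) = Mul(2, a, Pow(Add(4, Mul(-3, a)), -1)))
Mul(Function('D')(Mul(-8, Pow(7, -1))), Add(291, 392)) = Mul(Mul(-2, Mul(-8, Pow(7, -1)), Pow(Add(-4, Mul(3, Mul(-8, Pow(7, -1)))), -1)), Add(291, 392)) = Mul(Mul(-2, Mul(-8, Rational(1, 7)), Pow(Add(-4, Mul(3, Mul(-8, Rational(1, 7)))), -1)), 683) = Mul(Mul(-2, Rational(-8, 7), Pow(Add(-4, Mul(3, Rational(-8, 7))), -1)), 683) = Mul(Mul(-2, Rational(-8, 7), Pow(Add(-4, Rational(-24, 7)), -1)), 683) = Mul(Mul(-2, Rational(-8, 7), Pow(Rational(-52, 7), -1)), 683) = Mul(Mul(-2, Rational(-8, 7), Rational(-7, 52)), 683) = Mul(Rational(-4, 13), 683) = Rational(-2732, 13)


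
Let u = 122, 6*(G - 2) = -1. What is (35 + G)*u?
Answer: 13481/3 ≈ 4493.7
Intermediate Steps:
G = 11/6 (G = 2 + (⅙)*(-1) = 2 - ⅙ = 11/6 ≈ 1.8333)
(35 + G)*u = (35 + 11/6)*122 = (221/6)*122 = 13481/3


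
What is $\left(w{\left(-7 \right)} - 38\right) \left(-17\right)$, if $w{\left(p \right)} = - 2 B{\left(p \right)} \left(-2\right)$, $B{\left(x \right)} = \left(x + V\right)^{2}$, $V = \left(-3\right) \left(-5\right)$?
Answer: $-3706$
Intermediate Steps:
$V = 15$
$B{\left(x \right)} = \left(15 + x\right)^{2}$ ($B{\left(x \right)} = \left(x + 15\right)^{2} = \left(15 + x\right)^{2}$)
$w{\left(p \right)} = 4 \left(15 + p\right)^{2}$ ($w{\left(p \right)} = - 2 \left(15 + p\right)^{2} \left(-2\right) = 4 \left(15 + p\right)^{2}$)
$\left(w{\left(-7 \right)} - 38\right) \left(-17\right) = \left(4 \left(15 - 7\right)^{2} - 38\right) \left(-17\right) = \left(4 \cdot 8^{2} - 38\right) \left(-17\right) = \left(4 \cdot 64 - 38\right) \left(-17\right) = \left(256 - 38\right) \left(-17\right) = 218 \left(-17\right) = -3706$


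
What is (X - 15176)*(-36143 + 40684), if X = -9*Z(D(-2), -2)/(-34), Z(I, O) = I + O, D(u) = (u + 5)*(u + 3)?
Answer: -2343042475/34 ≈ -6.8913e+7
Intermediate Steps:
D(u) = (3 + u)*(5 + u) (D(u) = (5 + u)*(3 + u) = (3 + u)*(5 + u))
X = 9/34 (X = -9*((15 + (-2)² + 8*(-2)) - 2)/(-34) = -9*((15 + 4 - 16) - 2)*(-1/34) = -9*(3 - 2)*(-1/34) = -9*1*(-1/34) = -9*(-1/34) = 9/34 ≈ 0.26471)
(X - 15176)*(-36143 + 40684) = (9/34 - 15176)*(-36143 + 40684) = -515975/34*4541 = -2343042475/34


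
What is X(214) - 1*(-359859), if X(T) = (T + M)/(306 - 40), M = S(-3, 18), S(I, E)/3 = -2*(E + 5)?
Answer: 2519015/7 ≈ 3.5986e+5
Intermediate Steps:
S(I, E) = -30 - 6*E (S(I, E) = 3*(-2*(E + 5)) = 3*(-2*(5 + E)) = 3*(-10 - 2*E) = -30 - 6*E)
M = -138 (M = -30 - 6*18 = -30 - 108 = -138)
X(T) = -69/133 + T/266 (X(T) = (T - 138)/(306 - 40) = (-138 + T)/266 = (-138 + T)*(1/266) = -69/133 + T/266)
X(214) - 1*(-359859) = (-69/133 + (1/266)*214) - 1*(-359859) = (-69/133 + 107/133) + 359859 = 2/7 + 359859 = 2519015/7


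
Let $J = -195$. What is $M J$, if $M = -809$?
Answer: $157755$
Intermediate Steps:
$M J = \left(-809\right) \left(-195\right) = 157755$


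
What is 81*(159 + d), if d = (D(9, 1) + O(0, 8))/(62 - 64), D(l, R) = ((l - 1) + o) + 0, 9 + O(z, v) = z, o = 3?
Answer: 12798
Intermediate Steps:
O(z, v) = -9 + z
D(l, R) = 2 + l (D(l, R) = ((l - 1) + 3) + 0 = ((-1 + l) + 3) + 0 = (2 + l) + 0 = 2 + l)
d = -1 (d = ((2 + 9) + (-9 + 0))/(62 - 64) = (11 - 9)/(-2) = 2*(-½) = -1)
81*(159 + d) = 81*(159 - 1) = 81*158 = 12798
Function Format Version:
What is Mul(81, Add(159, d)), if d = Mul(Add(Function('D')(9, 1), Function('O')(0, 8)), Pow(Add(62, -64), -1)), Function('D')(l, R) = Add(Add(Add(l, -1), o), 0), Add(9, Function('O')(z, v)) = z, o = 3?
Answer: 12798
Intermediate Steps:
Function('O')(z, v) = Add(-9, z)
Function('D')(l, R) = Add(2, l) (Function('D')(l, R) = Add(Add(Add(l, -1), 3), 0) = Add(Add(Add(-1, l), 3), 0) = Add(Add(2, l), 0) = Add(2, l))
d = -1 (d = Mul(Add(Add(2, 9), Add(-9, 0)), Pow(Add(62, -64), -1)) = Mul(Add(11, -9), Pow(-2, -1)) = Mul(2, Rational(-1, 2)) = -1)
Mul(81, Add(159, d)) = Mul(81, Add(159, -1)) = Mul(81, 158) = 12798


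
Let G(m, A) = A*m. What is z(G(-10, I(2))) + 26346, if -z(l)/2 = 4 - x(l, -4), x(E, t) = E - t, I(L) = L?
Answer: 26306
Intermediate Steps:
z(l) = 2*l (z(l) = -2*(4 - (l - 1*(-4))) = -2*(4 - (l + 4)) = -2*(4 - (4 + l)) = -2*(4 + (-4 - l)) = -(-2)*l = 2*l)
z(G(-10, I(2))) + 26346 = 2*(2*(-10)) + 26346 = 2*(-20) + 26346 = -40 + 26346 = 26306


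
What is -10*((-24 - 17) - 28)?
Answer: 690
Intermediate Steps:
-10*((-24 - 17) - 28) = -10*(-41 - 28) = -10*(-69) = 690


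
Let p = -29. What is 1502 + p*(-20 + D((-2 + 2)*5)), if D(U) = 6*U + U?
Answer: 2082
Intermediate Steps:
D(U) = 7*U
1502 + p*(-20 + D((-2 + 2)*5)) = 1502 - 29*(-20 + 7*((-2 + 2)*5)) = 1502 - 29*(-20 + 7*(0*5)) = 1502 - 29*(-20 + 7*0) = 1502 - 29*(-20 + 0) = 1502 - 29*(-20) = 1502 + 580 = 2082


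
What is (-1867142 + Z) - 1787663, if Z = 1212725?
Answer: -2442080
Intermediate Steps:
(-1867142 + Z) - 1787663 = (-1867142 + 1212725) - 1787663 = -654417 - 1787663 = -2442080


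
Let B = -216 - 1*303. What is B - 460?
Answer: -979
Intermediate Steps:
B = -519 (B = -216 - 303 = -519)
B - 460 = -519 - 460 = -979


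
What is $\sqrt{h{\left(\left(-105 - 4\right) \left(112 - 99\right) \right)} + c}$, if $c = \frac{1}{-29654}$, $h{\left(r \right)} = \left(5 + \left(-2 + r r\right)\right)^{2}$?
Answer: $\frac{\sqrt{3545253261259774449770}}{29654} \approx 2.0079 \cdot 10^{6}$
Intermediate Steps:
$h{\left(r \right)} = \left(3 + r^{2}\right)^{2}$ ($h{\left(r \right)} = \left(5 + \left(-2 + r^{2}\right)\right)^{2} = \left(3 + r^{2}\right)^{2}$)
$c = - \frac{1}{29654} \approx -3.3722 \cdot 10^{-5}$
$\sqrt{h{\left(\left(-105 - 4\right) \left(112 - 99\right) \right)} + c} = \sqrt{\left(3 + \left(\left(-105 - 4\right) \left(112 - 99\right)\right)^{2}\right)^{2} - \frac{1}{29654}} = \sqrt{\left(3 + \left(\left(-109\right) 13\right)^{2}\right)^{2} - \frac{1}{29654}} = \sqrt{\left(3 + \left(-1417\right)^{2}\right)^{2} - \frac{1}{29654}} = \sqrt{\left(3 + 2007889\right)^{2} - \frac{1}{29654}} = \sqrt{2007892^{2} - \frac{1}{29654}} = \sqrt{4031630283664 - \frac{1}{29654}} = \sqrt{\frac{119553964431772255}{29654}} = \frac{\sqrt{3545253261259774449770}}{29654}$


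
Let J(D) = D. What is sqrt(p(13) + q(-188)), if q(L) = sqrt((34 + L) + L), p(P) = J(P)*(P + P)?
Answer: sqrt(338 + 3*I*sqrt(38)) ≈ 18.392 + 0.50276*I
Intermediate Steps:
p(P) = 2*P**2 (p(P) = P*(P + P) = P*(2*P) = 2*P**2)
q(L) = sqrt(34 + 2*L)
sqrt(p(13) + q(-188)) = sqrt(2*13**2 + sqrt(34 + 2*(-188))) = sqrt(2*169 + sqrt(34 - 376)) = sqrt(338 + sqrt(-342)) = sqrt(338 + 3*I*sqrt(38))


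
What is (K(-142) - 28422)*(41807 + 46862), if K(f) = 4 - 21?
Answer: -2521657691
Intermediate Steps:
K(f) = -17
(K(-142) - 28422)*(41807 + 46862) = (-17 - 28422)*(41807 + 46862) = -28439*88669 = -2521657691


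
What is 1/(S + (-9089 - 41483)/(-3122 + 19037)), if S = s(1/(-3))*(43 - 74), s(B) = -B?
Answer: -15915/215027 ≈ -0.074014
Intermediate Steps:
S = -31/3 (S = (-1/(-3))*(43 - 74) = -1*(-⅓)*(-31) = (⅓)*(-31) = -31/3 ≈ -10.333)
1/(S + (-9089 - 41483)/(-3122 + 19037)) = 1/(-31/3 + (-9089 - 41483)/(-3122 + 19037)) = 1/(-31/3 - 50572/15915) = 1/(-215027/15915) = -15915/215027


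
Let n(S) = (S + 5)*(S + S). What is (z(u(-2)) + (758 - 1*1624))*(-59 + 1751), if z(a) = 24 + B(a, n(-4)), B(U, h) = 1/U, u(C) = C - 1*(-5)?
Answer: -1424100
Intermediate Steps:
u(C) = 5 + C (u(C) = C + 5 = 5 + C)
n(S) = 2*S*(5 + S) (n(S) = (5 + S)*(2*S) = 2*S*(5 + S))
z(a) = 24 + 1/a
(z(u(-2)) + (758 - 1*1624))*(-59 + 1751) = ((24 + 1/(5 - 2)) + (758 - 1*1624))*(-59 + 1751) = ((24 + 1/3) + (758 - 1624))*1692 = ((24 + 1/3) - 866)*1692 = (73/3 - 866)*1692 = -2525/3*1692 = -1424100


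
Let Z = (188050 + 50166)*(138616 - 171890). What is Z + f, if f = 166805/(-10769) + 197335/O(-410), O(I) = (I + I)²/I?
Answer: -27997881322230851/3532232 ≈ -7.9264e+9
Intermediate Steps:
O(I) = 4*I (O(I) = (2*I)²/I = (4*I²)/I = 4*I)
f = -479732163/3532232 (f = 166805/(-10769) + 197335/((4*(-410))) = 166805*(-1/10769) + 197335/(-1640) = -166805/10769 + 197335*(-1/1640) = -166805/10769 - 39467/328 = -479732163/3532232 ≈ -135.82)
Z = -7926399184 (Z = 238216*(-33274) = -7926399184)
Z + f = -7926399184 - 479732163/3532232 = -27997881322230851/3532232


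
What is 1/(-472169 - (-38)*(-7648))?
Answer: -1/762793 ≈ -1.3110e-6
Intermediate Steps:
1/(-472169 - (-38)*(-7648)) = 1/(-472169 - 1*290624) = 1/(-472169 - 290624) = 1/(-762793) = -1/762793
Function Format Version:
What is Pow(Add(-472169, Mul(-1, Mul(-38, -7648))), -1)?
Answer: Rational(-1, 762793) ≈ -1.3110e-6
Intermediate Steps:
Pow(Add(-472169, Mul(-1, Mul(-38, -7648))), -1) = Pow(Add(-472169, Mul(-1, 290624)), -1) = Pow(Add(-472169, -290624), -1) = Pow(-762793, -1) = Rational(-1, 762793)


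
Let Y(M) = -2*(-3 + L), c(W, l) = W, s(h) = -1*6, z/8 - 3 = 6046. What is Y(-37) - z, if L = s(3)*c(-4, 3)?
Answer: -48434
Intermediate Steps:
z = 48392 (z = 24 + 8*6046 = 24 + 48368 = 48392)
s(h) = -6
L = 24 (L = -6*(-4) = 24)
Y(M) = -42 (Y(M) = -2*(-3 + 24) = -2*21 = -42)
Y(-37) - z = -42 - 1*48392 = -42 - 48392 = -48434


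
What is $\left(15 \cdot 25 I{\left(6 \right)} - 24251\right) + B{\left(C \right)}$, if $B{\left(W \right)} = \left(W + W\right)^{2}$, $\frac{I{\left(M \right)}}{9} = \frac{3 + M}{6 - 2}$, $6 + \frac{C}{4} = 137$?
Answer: $\frac{4326587}{4} \approx 1.0816 \cdot 10^{6}$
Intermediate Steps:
$C = 524$ ($C = -24 + 4 \cdot 137 = -24 + 548 = 524$)
$I{\left(M \right)} = \frac{27}{4} + \frac{9 M}{4}$ ($I{\left(M \right)} = 9 \frac{3 + M}{6 - 2} = 9 \frac{3 + M}{4} = 9 \left(3 + M\right) \frac{1}{4} = 9 \left(\frac{3}{4} + \frac{M}{4}\right) = \frac{27}{4} + \frac{9 M}{4}$)
$B{\left(W \right)} = 4 W^{2}$ ($B{\left(W \right)} = \left(2 W\right)^{2} = 4 W^{2}$)
$\left(15 \cdot 25 I{\left(6 \right)} - 24251\right) + B{\left(C \right)} = \left(15 \cdot 25 \left(\frac{27}{4} + \frac{9}{4} \cdot 6\right) - 24251\right) + 4 \cdot 524^{2} = \left(375 \left(\frac{27}{4} + \frac{27}{2}\right) - 24251\right) + 4 \cdot 274576 = \left(375 \cdot \frac{81}{4} - 24251\right) + 1098304 = \left(\frac{30375}{4} - 24251\right) + 1098304 = - \frac{66629}{4} + 1098304 = \frac{4326587}{4}$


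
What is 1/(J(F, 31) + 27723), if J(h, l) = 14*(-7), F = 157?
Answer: 1/27625 ≈ 3.6199e-5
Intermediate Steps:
J(h, l) = -98
1/(J(F, 31) + 27723) = 1/(-98 + 27723) = 1/27625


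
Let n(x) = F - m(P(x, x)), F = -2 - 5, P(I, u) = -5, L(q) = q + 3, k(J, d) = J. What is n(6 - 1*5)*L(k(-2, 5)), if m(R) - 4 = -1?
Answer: -10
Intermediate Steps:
L(q) = 3 + q
F = -7
m(R) = 3 (m(R) = 4 - 1 = 3)
n(x) = -10 (n(x) = -7 - 1*3 = -7 - 3 = -10)
n(6 - 1*5)*L(k(-2, 5)) = -10*(3 - 2) = -10*1 = -10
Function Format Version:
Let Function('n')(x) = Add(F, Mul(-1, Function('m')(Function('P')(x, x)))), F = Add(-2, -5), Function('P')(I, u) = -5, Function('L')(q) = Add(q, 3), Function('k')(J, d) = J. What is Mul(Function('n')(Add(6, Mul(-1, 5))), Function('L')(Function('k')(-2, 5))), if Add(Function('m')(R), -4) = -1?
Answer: -10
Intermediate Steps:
Function('L')(q) = Add(3, q)
F = -7
Function('m')(R) = 3 (Function('m')(R) = Add(4, -1) = 3)
Function('n')(x) = -10 (Function('n')(x) = Add(-7, Mul(-1, 3)) = Add(-7, -3) = -10)
Mul(Function('n')(Add(6, Mul(-1, 5))), Function('L')(Function('k')(-2, 5))) = Mul(-10, Add(3, -2)) = Mul(-10, 1) = -10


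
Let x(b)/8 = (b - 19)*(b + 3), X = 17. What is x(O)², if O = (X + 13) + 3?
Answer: 16257024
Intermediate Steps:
O = 33 (O = (17 + 13) + 3 = 30 + 3 = 33)
x(b) = 8*(-19 + b)*(3 + b) (x(b) = 8*((b - 19)*(b + 3)) = 8*((-19 + b)*(3 + b)) = 8*(-19 + b)*(3 + b))
x(O)² = (-456 - 128*33 + 8*33²)² = (-456 - 4224 + 8*1089)² = (-456 - 4224 + 8712)² = 4032² = 16257024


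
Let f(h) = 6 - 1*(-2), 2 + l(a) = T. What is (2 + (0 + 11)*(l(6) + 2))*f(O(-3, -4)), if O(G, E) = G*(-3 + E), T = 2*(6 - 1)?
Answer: 896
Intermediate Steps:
T = 10 (T = 2*5 = 10)
l(a) = 8 (l(a) = -2 + 10 = 8)
f(h) = 8 (f(h) = 6 + 2 = 8)
(2 + (0 + 11)*(l(6) + 2))*f(O(-3, -4)) = (2 + (0 + 11)*(8 + 2))*8 = (2 + 11*10)*8 = (2 + 110)*8 = 112*8 = 896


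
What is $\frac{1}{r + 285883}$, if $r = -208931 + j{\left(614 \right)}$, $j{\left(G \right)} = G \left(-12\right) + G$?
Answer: $\frac{1}{70198} \approx 1.4245 \cdot 10^{-5}$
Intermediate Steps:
$j{\left(G \right)} = - 11 G$ ($j{\left(G \right)} = - 12 G + G = - 11 G$)
$r = -215685$ ($r = -208931 - 6754 = -215685$)
$\frac{1}{r + 285883} = \frac{1}{-215685 + 285883} = \frac{1}{70198}$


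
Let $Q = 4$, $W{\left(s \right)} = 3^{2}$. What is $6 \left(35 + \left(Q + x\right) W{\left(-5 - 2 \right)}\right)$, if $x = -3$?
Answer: $264$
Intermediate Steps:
$W{\left(s \right)} = 9$
$6 \left(35 + \left(Q + x\right) W{\left(-5 - 2 \right)}\right) = 6 \left(35 + \left(4 - 3\right) 9\right) = 6 \left(35 + 1 \cdot 9\right) = 6 \left(35 + 9\right) = 6 \cdot 44 = 264$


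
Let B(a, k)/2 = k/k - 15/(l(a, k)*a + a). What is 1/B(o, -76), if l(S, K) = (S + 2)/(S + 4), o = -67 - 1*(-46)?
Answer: 126/337 ≈ 0.37389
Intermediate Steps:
o = -21 (o = -67 + 46 = -21)
l(S, K) = (2 + S)/(4 + S)
B(a, k) = 2 - 30/(a + a*(2 + a)/(4 + a)) (B(a, k) = 2*(k/k - 15/(((2 + a)/(4 + a))*a + a)) = 2*(1 - 15/(a*(2 + a)/(4 + a) + a)) = 2*(1 - 15/(a + a*(2 + a)/(4 + a))) = 2 - 30/(a + a*(2 + a)/(4 + a)))
1/B(o, -76) = 1/((-60 - 9*(-21) + 2*(-21)²)/((-21)*(3 - 21))) = 1/(-1/21*(-60 + 189 + 2*441)/(-18)) = 1/(-1/21*(-1/18)*(-60 + 189 + 882)) = 1/(-1/21*(-1/18)*1011) = 1/(337/126) = 126/337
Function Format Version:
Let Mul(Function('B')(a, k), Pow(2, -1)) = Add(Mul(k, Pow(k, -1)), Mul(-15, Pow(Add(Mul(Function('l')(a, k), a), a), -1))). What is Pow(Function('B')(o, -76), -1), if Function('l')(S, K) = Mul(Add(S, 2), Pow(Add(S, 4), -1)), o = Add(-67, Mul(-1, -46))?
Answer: Rational(126, 337) ≈ 0.37389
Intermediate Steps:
o = -21 (o = Add(-67, 46) = -21)
Function('l')(S, K) = Mul(Pow(Add(4, S), -1), Add(2, S)) (Function('l')(S, K) = Mul(Add(2, S), Pow(Add(4, S), -1)) = Mul(Pow(Add(4, S), -1), Add(2, S)))
Function('B')(a, k) = Add(2, Mul(-30, Pow(Add(a, Mul(a, Pow(Add(4, a), -1), Add(2, a))), -1))) (Function('B')(a, k) = Mul(2, Add(Mul(k, Pow(k, -1)), Mul(-15, Pow(Add(Mul(Mul(Pow(Add(4, a), -1), Add(2, a)), a), a), -1)))) = Mul(2, Add(1, Mul(-15, Pow(Add(Mul(a, Pow(Add(4, a), -1), Add(2, a)), a), -1)))) = Mul(2, Add(1, Mul(-15, Pow(Add(a, Mul(a, Pow(Add(4, a), -1), Add(2, a))), -1)))) = Add(2, Mul(-30, Pow(Add(a, Mul(a, Pow(Add(4, a), -1), Add(2, a))), -1))))
Pow(Function('B')(o, -76), -1) = Pow(Mul(Pow(-21, -1), Pow(Add(3, -21), -1), Add(-60, Mul(-9, -21), Mul(2, Pow(-21, 2)))), -1) = Pow(Mul(Rational(-1, 21), Pow(-18, -1), Add(-60, 189, Mul(2, 441))), -1) = Pow(Mul(Rational(-1, 21), Rational(-1, 18), Add(-60, 189, 882)), -1) = Pow(Mul(Rational(-1, 21), Rational(-1, 18), 1011), -1) = Pow(Rational(337, 126), -1) = Rational(126, 337)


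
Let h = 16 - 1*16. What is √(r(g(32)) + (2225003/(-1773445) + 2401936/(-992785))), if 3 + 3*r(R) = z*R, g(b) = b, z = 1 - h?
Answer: 4*√16718891875980208034298/211277951319 ≈ 2.4480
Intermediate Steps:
h = 0 (h = 16 - 16 = 0)
z = 1 (z = 1 - 1*0 = 1 + 0 = 1)
r(R) = -1 + R/3 (r(R) = -1 + (1*R)/3 = -1 + R/3)
√(r(g(32)) + (2225003/(-1773445) + 2401936/(-992785))) = √((-1 + (⅓)*32) + (2225003/(-1773445) + 2401936/(-992785))) = √((-1 + 32/3) + (2225003*(-1/1773445) + 2401936*(-1/992785))) = √(29/3 + (-2225003/1773445 - 2401936/992785)) = √(29/3 - 258746039715/70425983773) = √(1266115410272/211277951319) = 4*√16718891875980208034298/211277951319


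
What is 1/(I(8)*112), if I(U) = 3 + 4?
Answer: 1/784 ≈ 0.0012755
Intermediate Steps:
I(U) = 7
1/(I(8)*112) = 1/(7*112) = 1/784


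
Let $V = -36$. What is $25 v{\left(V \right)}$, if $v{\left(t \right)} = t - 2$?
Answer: $-950$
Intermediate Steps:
$v{\left(t \right)} = -2 + t$
$25 v{\left(V \right)} = 25 \left(-2 - 36\right) = 25 \left(-38\right) = -950$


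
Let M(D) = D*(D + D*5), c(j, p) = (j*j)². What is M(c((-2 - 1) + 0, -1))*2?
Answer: 78732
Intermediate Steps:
c(j, p) = j⁴ (c(j, p) = (j²)² = j⁴)
M(D) = 6*D² (M(D) = D*(D + 5*D) = D*(6*D) = 6*D²)
M(c((-2 - 1) + 0, -1))*2 = (6*(((-2 - 1) + 0)⁴)²)*2 = (6*((-3 + 0)⁴)²)*2 = (6*((-3)⁴)²)*2 = (6*81²)*2 = (6*6561)*2 = 39366*2 = 78732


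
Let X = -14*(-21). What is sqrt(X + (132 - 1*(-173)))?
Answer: sqrt(599) ≈ 24.474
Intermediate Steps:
X = 294
sqrt(X + (132 - 1*(-173))) = sqrt(294 + (132 - 1*(-173))) = sqrt(294 + (132 + 173)) = sqrt(294 + 305) = sqrt(599)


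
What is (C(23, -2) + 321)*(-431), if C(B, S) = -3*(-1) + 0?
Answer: -139644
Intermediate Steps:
C(B, S) = 3 (C(B, S) = 3 + 0 = 3)
(C(23, -2) + 321)*(-431) = (3 + 321)*(-431) = 324*(-431) = -139644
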